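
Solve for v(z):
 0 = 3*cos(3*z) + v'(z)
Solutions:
 v(z) = C1 - sin(3*z)


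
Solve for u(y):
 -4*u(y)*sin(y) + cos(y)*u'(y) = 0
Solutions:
 u(y) = C1/cos(y)^4


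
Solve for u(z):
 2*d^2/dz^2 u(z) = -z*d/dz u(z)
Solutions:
 u(z) = C1 + C2*erf(z/2)


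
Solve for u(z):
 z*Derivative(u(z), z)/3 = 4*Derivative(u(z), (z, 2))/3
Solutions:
 u(z) = C1 + C2*erfi(sqrt(2)*z/4)


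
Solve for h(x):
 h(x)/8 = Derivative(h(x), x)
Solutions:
 h(x) = C1*exp(x/8)


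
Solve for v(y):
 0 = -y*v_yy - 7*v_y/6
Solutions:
 v(y) = C1 + C2/y^(1/6)


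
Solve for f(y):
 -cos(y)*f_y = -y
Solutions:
 f(y) = C1 + Integral(y/cos(y), y)


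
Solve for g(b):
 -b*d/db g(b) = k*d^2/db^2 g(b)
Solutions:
 g(b) = C1 + C2*sqrt(k)*erf(sqrt(2)*b*sqrt(1/k)/2)


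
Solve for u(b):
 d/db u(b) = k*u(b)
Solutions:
 u(b) = C1*exp(b*k)


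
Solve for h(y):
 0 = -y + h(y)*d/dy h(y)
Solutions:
 h(y) = -sqrt(C1 + y^2)
 h(y) = sqrt(C1 + y^2)


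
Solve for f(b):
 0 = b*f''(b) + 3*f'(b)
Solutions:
 f(b) = C1 + C2/b^2


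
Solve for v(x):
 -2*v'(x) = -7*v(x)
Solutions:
 v(x) = C1*exp(7*x/2)


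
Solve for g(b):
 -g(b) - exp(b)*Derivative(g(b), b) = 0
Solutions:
 g(b) = C1*exp(exp(-b))


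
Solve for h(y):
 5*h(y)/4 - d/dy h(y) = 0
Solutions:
 h(y) = C1*exp(5*y/4)


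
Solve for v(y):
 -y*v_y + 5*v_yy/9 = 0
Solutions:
 v(y) = C1 + C2*erfi(3*sqrt(10)*y/10)


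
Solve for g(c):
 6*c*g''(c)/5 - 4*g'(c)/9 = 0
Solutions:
 g(c) = C1 + C2*c^(37/27)


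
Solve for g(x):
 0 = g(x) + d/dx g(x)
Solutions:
 g(x) = C1*exp(-x)


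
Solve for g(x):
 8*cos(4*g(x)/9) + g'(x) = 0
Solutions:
 8*x - 9*log(sin(4*g(x)/9) - 1)/8 + 9*log(sin(4*g(x)/9) + 1)/8 = C1


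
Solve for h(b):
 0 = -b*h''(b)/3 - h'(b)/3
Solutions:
 h(b) = C1 + C2*log(b)


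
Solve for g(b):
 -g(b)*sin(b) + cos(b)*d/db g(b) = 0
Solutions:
 g(b) = C1/cos(b)


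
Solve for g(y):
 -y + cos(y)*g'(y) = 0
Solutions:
 g(y) = C1 + Integral(y/cos(y), y)


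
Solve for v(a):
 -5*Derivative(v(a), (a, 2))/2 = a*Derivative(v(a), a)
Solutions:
 v(a) = C1 + C2*erf(sqrt(5)*a/5)


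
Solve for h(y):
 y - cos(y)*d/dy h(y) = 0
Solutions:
 h(y) = C1 + Integral(y/cos(y), y)


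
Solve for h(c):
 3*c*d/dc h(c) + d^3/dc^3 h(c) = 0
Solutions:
 h(c) = C1 + Integral(C2*airyai(-3^(1/3)*c) + C3*airybi(-3^(1/3)*c), c)


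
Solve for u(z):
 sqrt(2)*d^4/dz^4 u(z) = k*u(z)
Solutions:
 u(z) = C1*exp(-2^(7/8)*k^(1/4)*z/2) + C2*exp(2^(7/8)*k^(1/4)*z/2) + C3*exp(-2^(7/8)*I*k^(1/4)*z/2) + C4*exp(2^(7/8)*I*k^(1/4)*z/2)


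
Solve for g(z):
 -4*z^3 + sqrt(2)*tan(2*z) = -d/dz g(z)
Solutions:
 g(z) = C1 + z^4 + sqrt(2)*log(cos(2*z))/2


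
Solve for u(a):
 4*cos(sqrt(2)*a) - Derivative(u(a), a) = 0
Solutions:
 u(a) = C1 + 2*sqrt(2)*sin(sqrt(2)*a)


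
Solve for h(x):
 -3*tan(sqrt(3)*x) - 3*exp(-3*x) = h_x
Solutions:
 h(x) = C1 - sqrt(3)*log(tan(sqrt(3)*x)^2 + 1)/2 + exp(-3*x)


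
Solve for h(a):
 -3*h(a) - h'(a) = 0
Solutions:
 h(a) = C1*exp(-3*a)


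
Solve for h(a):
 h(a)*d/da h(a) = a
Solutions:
 h(a) = -sqrt(C1 + a^2)
 h(a) = sqrt(C1 + a^2)


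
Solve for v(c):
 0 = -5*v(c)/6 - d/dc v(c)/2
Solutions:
 v(c) = C1*exp(-5*c/3)


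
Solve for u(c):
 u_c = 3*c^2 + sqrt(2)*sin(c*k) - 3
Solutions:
 u(c) = C1 + c^3 - 3*c - sqrt(2)*cos(c*k)/k


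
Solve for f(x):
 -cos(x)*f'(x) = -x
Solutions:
 f(x) = C1 + Integral(x/cos(x), x)


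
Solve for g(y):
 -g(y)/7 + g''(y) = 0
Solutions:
 g(y) = C1*exp(-sqrt(7)*y/7) + C2*exp(sqrt(7)*y/7)


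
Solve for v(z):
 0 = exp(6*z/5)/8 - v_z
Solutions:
 v(z) = C1 + 5*exp(6*z/5)/48


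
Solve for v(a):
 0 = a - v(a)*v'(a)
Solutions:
 v(a) = -sqrt(C1 + a^2)
 v(a) = sqrt(C1 + a^2)


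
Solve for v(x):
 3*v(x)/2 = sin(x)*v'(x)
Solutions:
 v(x) = C1*(cos(x) - 1)^(3/4)/(cos(x) + 1)^(3/4)


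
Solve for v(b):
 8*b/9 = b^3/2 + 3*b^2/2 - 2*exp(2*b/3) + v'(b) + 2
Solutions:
 v(b) = C1 - b^4/8 - b^3/2 + 4*b^2/9 - 2*b + 3*exp(2*b/3)


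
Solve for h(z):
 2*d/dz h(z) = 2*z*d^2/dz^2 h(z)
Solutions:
 h(z) = C1 + C2*z^2


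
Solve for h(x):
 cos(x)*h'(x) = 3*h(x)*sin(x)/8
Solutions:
 h(x) = C1/cos(x)^(3/8)


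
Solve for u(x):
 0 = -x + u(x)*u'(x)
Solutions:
 u(x) = -sqrt(C1 + x^2)
 u(x) = sqrt(C1 + x^2)


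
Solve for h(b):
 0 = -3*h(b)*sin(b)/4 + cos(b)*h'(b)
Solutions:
 h(b) = C1/cos(b)^(3/4)


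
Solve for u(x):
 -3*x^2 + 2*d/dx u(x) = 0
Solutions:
 u(x) = C1 + x^3/2


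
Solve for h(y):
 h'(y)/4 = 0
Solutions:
 h(y) = C1


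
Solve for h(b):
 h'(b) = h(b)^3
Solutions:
 h(b) = -sqrt(2)*sqrt(-1/(C1 + b))/2
 h(b) = sqrt(2)*sqrt(-1/(C1 + b))/2


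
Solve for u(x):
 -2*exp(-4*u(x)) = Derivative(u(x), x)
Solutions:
 u(x) = log(-I*(C1 - 8*x)^(1/4))
 u(x) = log(I*(C1 - 8*x)^(1/4))
 u(x) = log(-(C1 - 8*x)^(1/4))
 u(x) = log(C1 - 8*x)/4


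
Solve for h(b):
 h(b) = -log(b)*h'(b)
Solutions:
 h(b) = C1*exp(-li(b))


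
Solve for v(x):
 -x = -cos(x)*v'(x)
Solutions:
 v(x) = C1 + Integral(x/cos(x), x)


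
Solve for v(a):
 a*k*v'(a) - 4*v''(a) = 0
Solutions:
 v(a) = Piecewise((-sqrt(2)*sqrt(pi)*C1*erf(sqrt(2)*a*sqrt(-k)/4)/sqrt(-k) - C2, (k > 0) | (k < 0)), (-C1*a - C2, True))


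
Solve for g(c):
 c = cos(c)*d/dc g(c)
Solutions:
 g(c) = C1 + Integral(c/cos(c), c)


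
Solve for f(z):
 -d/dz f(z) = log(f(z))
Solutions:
 li(f(z)) = C1 - z


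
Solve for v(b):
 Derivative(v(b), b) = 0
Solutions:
 v(b) = C1


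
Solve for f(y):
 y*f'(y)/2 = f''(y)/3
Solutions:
 f(y) = C1 + C2*erfi(sqrt(3)*y/2)


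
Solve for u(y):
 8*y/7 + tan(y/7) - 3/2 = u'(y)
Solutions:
 u(y) = C1 + 4*y^2/7 - 3*y/2 - 7*log(cos(y/7))


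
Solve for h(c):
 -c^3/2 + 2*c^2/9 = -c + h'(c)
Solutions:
 h(c) = C1 - c^4/8 + 2*c^3/27 + c^2/2


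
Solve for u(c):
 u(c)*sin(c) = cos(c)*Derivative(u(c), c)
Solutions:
 u(c) = C1/cos(c)


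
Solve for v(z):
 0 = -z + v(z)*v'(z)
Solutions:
 v(z) = -sqrt(C1 + z^2)
 v(z) = sqrt(C1 + z^2)


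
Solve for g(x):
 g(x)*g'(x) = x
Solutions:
 g(x) = -sqrt(C1 + x^2)
 g(x) = sqrt(C1 + x^2)


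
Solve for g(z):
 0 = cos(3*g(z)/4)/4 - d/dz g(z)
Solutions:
 -z/4 - 2*log(sin(3*g(z)/4) - 1)/3 + 2*log(sin(3*g(z)/4) + 1)/3 = C1


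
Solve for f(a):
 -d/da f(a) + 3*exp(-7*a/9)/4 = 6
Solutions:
 f(a) = C1 - 6*a - 27*exp(-7*a/9)/28


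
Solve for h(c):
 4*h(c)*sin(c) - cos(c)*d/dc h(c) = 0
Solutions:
 h(c) = C1/cos(c)^4


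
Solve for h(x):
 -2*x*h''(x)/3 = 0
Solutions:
 h(x) = C1 + C2*x


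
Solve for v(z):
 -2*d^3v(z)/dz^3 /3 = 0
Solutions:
 v(z) = C1 + C2*z + C3*z^2


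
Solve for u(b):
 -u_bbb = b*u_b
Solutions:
 u(b) = C1 + Integral(C2*airyai(-b) + C3*airybi(-b), b)


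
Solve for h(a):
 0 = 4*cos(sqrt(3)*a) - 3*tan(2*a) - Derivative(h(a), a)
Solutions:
 h(a) = C1 + 3*log(cos(2*a))/2 + 4*sqrt(3)*sin(sqrt(3)*a)/3


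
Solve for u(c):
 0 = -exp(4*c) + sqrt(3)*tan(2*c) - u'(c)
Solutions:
 u(c) = C1 - exp(4*c)/4 - sqrt(3)*log(cos(2*c))/2


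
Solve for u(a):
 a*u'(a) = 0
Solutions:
 u(a) = C1


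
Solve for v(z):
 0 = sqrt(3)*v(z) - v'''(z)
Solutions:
 v(z) = C3*exp(3^(1/6)*z) + (C1*sin(3^(2/3)*z/2) + C2*cos(3^(2/3)*z/2))*exp(-3^(1/6)*z/2)


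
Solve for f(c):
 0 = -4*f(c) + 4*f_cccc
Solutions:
 f(c) = C1*exp(-c) + C2*exp(c) + C3*sin(c) + C4*cos(c)


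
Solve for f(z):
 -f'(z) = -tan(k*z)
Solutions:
 f(z) = C1 + Piecewise((-log(cos(k*z))/k, Ne(k, 0)), (0, True))


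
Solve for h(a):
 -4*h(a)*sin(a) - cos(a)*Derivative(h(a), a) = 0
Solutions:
 h(a) = C1*cos(a)^4


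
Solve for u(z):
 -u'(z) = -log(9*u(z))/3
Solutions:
 -3*Integral(1/(log(_y) + 2*log(3)), (_y, u(z))) = C1 - z


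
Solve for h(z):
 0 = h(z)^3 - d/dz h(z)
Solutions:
 h(z) = -sqrt(2)*sqrt(-1/(C1 + z))/2
 h(z) = sqrt(2)*sqrt(-1/(C1 + z))/2


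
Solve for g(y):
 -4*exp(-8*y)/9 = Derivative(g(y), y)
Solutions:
 g(y) = C1 + exp(-8*y)/18


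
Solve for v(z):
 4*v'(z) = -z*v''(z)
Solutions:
 v(z) = C1 + C2/z^3


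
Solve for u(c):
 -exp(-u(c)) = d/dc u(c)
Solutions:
 u(c) = log(C1 - c)


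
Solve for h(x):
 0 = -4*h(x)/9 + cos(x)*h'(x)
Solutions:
 h(x) = C1*(sin(x) + 1)^(2/9)/(sin(x) - 1)^(2/9)


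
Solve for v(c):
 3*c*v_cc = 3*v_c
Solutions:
 v(c) = C1 + C2*c^2


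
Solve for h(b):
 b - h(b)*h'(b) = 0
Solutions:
 h(b) = -sqrt(C1 + b^2)
 h(b) = sqrt(C1 + b^2)


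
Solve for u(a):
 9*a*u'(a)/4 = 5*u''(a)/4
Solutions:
 u(a) = C1 + C2*erfi(3*sqrt(10)*a/10)


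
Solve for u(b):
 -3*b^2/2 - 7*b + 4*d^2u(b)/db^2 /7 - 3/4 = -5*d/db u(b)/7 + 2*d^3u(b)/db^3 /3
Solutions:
 u(b) = C1 + C2*exp(b*(6 - sqrt(246))/14) + C3*exp(b*(6 + sqrt(246))/14) + 7*b^3/10 + 161*b^2/50 - 91*b/500


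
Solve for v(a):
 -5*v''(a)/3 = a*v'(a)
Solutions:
 v(a) = C1 + C2*erf(sqrt(30)*a/10)


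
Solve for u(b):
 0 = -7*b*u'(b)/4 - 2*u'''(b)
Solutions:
 u(b) = C1 + Integral(C2*airyai(-7^(1/3)*b/2) + C3*airybi(-7^(1/3)*b/2), b)


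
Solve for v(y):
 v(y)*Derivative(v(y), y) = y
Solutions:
 v(y) = -sqrt(C1 + y^2)
 v(y) = sqrt(C1 + y^2)


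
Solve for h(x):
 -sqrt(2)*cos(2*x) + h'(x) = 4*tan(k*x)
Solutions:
 h(x) = C1 + 4*Piecewise((-log(cos(k*x))/k, Ne(k, 0)), (0, True)) + sqrt(2)*sin(2*x)/2


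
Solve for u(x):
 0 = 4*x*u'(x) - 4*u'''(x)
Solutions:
 u(x) = C1 + Integral(C2*airyai(x) + C3*airybi(x), x)


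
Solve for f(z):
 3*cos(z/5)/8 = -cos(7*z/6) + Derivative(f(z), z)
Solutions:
 f(z) = C1 + 15*sin(z/5)/8 + 6*sin(7*z/6)/7


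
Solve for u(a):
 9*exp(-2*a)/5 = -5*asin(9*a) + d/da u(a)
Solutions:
 u(a) = C1 + 5*a*asin(9*a) + 5*sqrt(1 - 81*a^2)/9 - 9*exp(-2*a)/10


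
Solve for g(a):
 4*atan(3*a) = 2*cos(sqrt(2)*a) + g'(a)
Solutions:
 g(a) = C1 + 4*a*atan(3*a) - 2*log(9*a^2 + 1)/3 - sqrt(2)*sin(sqrt(2)*a)


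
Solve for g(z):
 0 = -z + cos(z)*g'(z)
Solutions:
 g(z) = C1 + Integral(z/cos(z), z)


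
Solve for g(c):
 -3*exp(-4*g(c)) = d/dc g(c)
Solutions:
 g(c) = log(-I*(C1 - 12*c)^(1/4))
 g(c) = log(I*(C1 - 12*c)^(1/4))
 g(c) = log(-(C1 - 12*c)^(1/4))
 g(c) = log(C1 - 12*c)/4


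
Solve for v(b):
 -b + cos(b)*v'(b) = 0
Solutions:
 v(b) = C1 + Integral(b/cos(b), b)


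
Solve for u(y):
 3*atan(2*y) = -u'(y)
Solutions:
 u(y) = C1 - 3*y*atan(2*y) + 3*log(4*y^2 + 1)/4


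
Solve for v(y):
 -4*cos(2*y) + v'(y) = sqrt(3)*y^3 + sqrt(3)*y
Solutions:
 v(y) = C1 + sqrt(3)*y^4/4 + sqrt(3)*y^2/2 + 2*sin(2*y)


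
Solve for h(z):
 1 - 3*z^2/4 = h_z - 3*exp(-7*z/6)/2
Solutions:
 h(z) = C1 - z^3/4 + z - 9*exp(-7*z/6)/7


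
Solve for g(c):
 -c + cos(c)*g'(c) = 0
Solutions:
 g(c) = C1 + Integral(c/cos(c), c)


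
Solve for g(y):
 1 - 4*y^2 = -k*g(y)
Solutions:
 g(y) = (4*y^2 - 1)/k


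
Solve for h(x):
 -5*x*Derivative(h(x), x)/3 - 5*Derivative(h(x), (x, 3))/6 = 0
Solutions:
 h(x) = C1 + Integral(C2*airyai(-2^(1/3)*x) + C3*airybi(-2^(1/3)*x), x)


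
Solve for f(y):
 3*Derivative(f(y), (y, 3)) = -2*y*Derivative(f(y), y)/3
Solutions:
 f(y) = C1 + Integral(C2*airyai(-6^(1/3)*y/3) + C3*airybi(-6^(1/3)*y/3), y)


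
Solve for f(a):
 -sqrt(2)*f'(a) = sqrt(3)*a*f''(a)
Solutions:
 f(a) = C1 + C2*a^(1 - sqrt(6)/3)


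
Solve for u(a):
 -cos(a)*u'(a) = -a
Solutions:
 u(a) = C1 + Integral(a/cos(a), a)


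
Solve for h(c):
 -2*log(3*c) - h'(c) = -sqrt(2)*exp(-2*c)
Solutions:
 h(c) = C1 - 2*c*log(c) + 2*c*(1 - log(3)) - sqrt(2)*exp(-2*c)/2


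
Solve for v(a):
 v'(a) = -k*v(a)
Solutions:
 v(a) = C1*exp(-a*k)


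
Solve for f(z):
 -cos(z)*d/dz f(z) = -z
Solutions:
 f(z) = C1 + Integral(z/cos(z), z)


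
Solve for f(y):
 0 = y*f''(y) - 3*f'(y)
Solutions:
 f(y) = C1 + C2*y^4


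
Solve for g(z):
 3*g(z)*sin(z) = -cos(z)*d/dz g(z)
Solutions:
 g(z) = C1*cos(z)^3


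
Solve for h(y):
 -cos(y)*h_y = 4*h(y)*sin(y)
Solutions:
 h(y) = C1*cos(y)^4


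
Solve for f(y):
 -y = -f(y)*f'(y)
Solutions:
 f(y) = -sqrt(C1 + y^2)
 f(y) = sqrt(C1 + y^2)


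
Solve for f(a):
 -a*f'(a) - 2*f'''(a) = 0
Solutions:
 f(a) = C1 + Integral(C2*airyai(-2^(2/3)*a/2) + C3*airybi(-2^(2/3)*a/2), a)


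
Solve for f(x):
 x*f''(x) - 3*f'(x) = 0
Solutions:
 f(x) = C1 + C2*x^4


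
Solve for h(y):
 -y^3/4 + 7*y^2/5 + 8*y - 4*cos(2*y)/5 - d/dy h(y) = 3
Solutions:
 h(y) = C1 - y^4/16 + 7*y^3/15 + 4*y^2 - 3*y - 2*sin(2*y)/5


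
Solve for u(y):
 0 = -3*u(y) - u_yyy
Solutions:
 u(y) = C3*exp(-3^(1/3)*y) + (C1*sin(3^(5/6)*y/2) + C2*cos(3^(5/6)*y/2))*exp(3^(1/3)*y/2)


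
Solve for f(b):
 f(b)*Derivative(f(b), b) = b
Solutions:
 f(b) = -sqrt(C1 + b^2)
 f(b) = sqrt(C1 + b^2)


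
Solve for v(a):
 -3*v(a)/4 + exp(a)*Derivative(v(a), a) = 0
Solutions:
 v(a) = C1*exp(-3*exp(-a)/4)


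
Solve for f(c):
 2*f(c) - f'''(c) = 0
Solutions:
 f(c) = C3*exp(2^(1/3)*c) + (C1*sin(2^(1/3)*sqrt(3)*c/2) + C2*cos(2^(1/3)*sqrt(3)*c/2))*exp(-2^(1/3)*c/2)


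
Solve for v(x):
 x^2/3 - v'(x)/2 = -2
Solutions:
 v(x) = C1 + 2*x^3/9 + 4*x


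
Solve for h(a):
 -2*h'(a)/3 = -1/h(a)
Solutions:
 h(a) = -sqrt(C1 + 3*a)
 h(a) = sqrt(C1 + 3*a)


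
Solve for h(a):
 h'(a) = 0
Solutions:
 h(a) = C1


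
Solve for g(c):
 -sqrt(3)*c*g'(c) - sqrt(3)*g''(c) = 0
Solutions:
 g(c) = C1 + C2*erf(sqrt(2)*c/2)


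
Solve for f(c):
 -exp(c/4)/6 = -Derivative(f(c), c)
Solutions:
 f(c) = C1 + 2*exp(c/4)/3


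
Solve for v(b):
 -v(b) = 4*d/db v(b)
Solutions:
 v(b) = C1*exp(-b/4)


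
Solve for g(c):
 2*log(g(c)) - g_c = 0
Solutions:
 li(g(c)) = C1 + 2*c


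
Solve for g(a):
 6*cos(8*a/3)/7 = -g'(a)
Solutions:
 g(a) = C1 - 9*sin(8*a/3)/28


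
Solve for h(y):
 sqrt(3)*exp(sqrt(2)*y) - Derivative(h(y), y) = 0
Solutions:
 h(y) = C1 + sqrt(6)*exp(sqrt(2)*y)/2


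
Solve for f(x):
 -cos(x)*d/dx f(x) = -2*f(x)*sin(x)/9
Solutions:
 f(x) = C1/cos(x)^(2/9)


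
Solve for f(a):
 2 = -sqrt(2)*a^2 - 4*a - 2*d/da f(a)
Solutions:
 f(a) = C1 - sqrt(2)*a^3/6 - a^2 - a


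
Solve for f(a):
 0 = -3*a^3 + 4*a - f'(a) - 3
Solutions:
 f(a) = C1 - 3*a^4/4 + 2*a^2 - 3*a


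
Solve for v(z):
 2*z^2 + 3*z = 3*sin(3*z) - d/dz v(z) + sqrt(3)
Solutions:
 v(z) = C1 - 2*z^3/3 - 3*z^2/2 + sqrt(3)*z - cos(3*z)


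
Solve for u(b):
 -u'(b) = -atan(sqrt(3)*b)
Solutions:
 u(b) = C1 + b*atan(sqrt(3)*b) - sqrt(3)*log(3*b^2 + 1)/6


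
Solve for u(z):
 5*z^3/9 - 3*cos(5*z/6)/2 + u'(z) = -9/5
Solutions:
 u(z) = C1 - 5*z^4/36 - 9*z/5 + 9*sin(5*z/6)/5


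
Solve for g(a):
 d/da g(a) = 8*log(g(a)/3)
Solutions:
 Integral(1/(-log(_y) + log(3)), (_y, g(a)))/8 = C1 - a


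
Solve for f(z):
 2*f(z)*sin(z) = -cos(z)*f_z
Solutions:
 f(z) = C1*cos(z)^2


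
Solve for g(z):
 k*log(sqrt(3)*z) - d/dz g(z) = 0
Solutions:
 g(z) = C1 + k*z*log(z) - k*z + k*z*log(3)/2


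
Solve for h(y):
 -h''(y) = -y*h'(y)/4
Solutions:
 h(y) = C1 + C2*erfi(sqrt(2)*y/4)


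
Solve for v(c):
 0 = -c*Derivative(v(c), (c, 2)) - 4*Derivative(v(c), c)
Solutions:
 v(c) = C1 + C2/c^3


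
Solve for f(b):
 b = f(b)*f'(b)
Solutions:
 f(b) = -sqrt(C1 + b^2)
 f(b) = sqrt(C1 + b^2)


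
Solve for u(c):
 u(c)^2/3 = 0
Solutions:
 u(c) = 0


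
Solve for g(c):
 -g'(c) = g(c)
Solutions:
 g(c) = C1*exp(-c)


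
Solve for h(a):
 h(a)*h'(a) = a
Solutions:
 h(a) = -sqrt(C1 + a^2)
 h(a) = sqrt(C1 + a^2)


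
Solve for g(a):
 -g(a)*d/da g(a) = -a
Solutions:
 g(a) = -sqrt(C1 + a^2)
 g(a) = sqrt(C1 + a^2)


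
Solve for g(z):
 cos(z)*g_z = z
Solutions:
 g(z) = C1 + Integral(z/cos(z), z)


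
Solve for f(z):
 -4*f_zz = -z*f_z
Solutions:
 f(z) = C1 + C2*erfi(sqrt(2)*z/4)


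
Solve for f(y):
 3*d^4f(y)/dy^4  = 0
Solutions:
 f(y) = C1 + C2*y + C3*y^2 + C4*y^3


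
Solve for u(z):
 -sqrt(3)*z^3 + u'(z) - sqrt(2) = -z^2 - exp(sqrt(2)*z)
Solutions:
 u(z) = C1 + sqrt(3)*z^4/4 - z^3/3 + sqrt(2)*z - sqrt(2)*exp(sqrt(2)*z)/2


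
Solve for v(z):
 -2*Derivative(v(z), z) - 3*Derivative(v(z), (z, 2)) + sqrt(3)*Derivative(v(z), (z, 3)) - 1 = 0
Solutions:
 v(z) = C1 + C2*exp(sqrt(3)*z*(3 - sqrt(9 + 8*sqrt(3)))/6) + C3*exp(sqrt(3)*z*(3 + sqrt(9 + 8*sqrt(3)))/6) - z/2


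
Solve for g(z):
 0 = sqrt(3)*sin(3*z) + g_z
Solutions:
 g(z) = C1 + sqrt(3)*cos(3*z)/3


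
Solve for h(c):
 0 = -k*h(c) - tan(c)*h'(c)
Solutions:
 h(c) = C1*exp(-k*log(sin(c)))


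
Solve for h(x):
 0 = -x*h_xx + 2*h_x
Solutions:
 h(x) = C1 + C2*x^3


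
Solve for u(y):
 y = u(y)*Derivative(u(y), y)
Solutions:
 u(y) = -sqrt(C1 + y^2)
 u(y) = sqrt(C1 + y^2)


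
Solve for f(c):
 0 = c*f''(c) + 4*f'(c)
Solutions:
 f(c) = C1 + C2/c^3


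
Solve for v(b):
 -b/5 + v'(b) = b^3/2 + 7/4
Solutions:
 v(b) = C1 + b^4/8 + b^2/10 + 7*b/4


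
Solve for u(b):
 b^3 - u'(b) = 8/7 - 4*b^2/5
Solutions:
 u(b) = C1 + b^4/4 + 4*b^3/15 - 8*b/7


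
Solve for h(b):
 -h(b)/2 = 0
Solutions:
 h(b) = 0


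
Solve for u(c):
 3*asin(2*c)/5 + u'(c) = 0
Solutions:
 u(c) = C1 - 3*c*asin(2*c)/5 - 3*sqrt(1 - 4*c^2)/10


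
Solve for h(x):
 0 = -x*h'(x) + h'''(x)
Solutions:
 h(x) = C1 + Integral(C2*airyai(x) + C3*airybi(x), x)


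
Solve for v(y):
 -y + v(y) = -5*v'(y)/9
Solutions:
 v(y) = C1*exp(-9*y/5) + y - 5/9


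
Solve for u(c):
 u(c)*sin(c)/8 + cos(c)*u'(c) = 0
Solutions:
 u(c) = C1*cos(c)^(1/8)


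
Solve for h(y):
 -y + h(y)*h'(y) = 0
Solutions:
 h(y) = -sqrt(C1 + y^2)
 h(y) = sqrt(C1 + y^2)


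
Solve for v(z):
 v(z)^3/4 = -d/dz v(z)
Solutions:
 v(z) = -sqrt(2)*sqrt(-1/(C1 - z))
 v(z) = sqrt(2)*sqrt(-1/(C1 - z))


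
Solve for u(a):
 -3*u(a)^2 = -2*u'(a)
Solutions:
 u(a) = -2/(C1 + 3*a)


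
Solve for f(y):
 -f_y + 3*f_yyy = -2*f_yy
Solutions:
 f(y) = C1 + C2*exp(-y) + C3*exp(y/3)


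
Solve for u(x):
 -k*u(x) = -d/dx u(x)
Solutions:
 u(x) = C1*exp(k*x)


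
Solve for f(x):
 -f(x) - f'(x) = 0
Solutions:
 f(x) = C1*exp(-x)


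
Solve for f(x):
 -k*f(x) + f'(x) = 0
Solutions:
 f(x) = C1*exp(k*x)


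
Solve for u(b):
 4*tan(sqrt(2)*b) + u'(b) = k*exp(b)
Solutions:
 u(b) = C1 + k*exp(b) + 2*sqrt(2)*log(cos(sqrt(2)*b))


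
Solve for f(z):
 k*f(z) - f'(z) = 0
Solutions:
 f(z) = C1*exp(k*z)


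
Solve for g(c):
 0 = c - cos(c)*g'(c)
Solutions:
 g(c) = C1 + Integral(c/cos(c), c)


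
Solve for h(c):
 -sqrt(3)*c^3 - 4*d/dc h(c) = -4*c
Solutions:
 h(c) = C1 - sqrt(3)*c^4/16 + c^2/2


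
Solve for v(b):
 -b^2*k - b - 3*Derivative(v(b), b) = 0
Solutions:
 v(b) = C1 - b^3*k/9 - b^2/6


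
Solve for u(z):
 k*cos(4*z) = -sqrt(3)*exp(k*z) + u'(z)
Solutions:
 u(z) = C1 + k*sin(4*z)/4 + sqrt(3)*exp(k*z)/k


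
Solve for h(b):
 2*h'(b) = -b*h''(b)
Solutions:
 h(b) = C1 + C2/b


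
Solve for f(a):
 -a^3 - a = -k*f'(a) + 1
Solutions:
 f(a) = C1 + a^4/(4*k) + a^2/(2*k) + a/k


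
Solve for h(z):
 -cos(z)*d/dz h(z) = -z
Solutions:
 h(z) = C1 + Integral(z/cos(z), z)


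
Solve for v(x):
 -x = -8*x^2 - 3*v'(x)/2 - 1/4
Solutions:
 v(x) = C1 - 16*x^3/9 + x^2/3 - x/6


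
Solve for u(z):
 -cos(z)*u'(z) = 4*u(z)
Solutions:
 u(z) = C1*(sin(z)^2 - 2*sin(z) + 1)/(sin(z)^2 + 2*sin(z) + 1)


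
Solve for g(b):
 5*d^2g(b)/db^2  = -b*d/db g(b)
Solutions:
 g(b) = C1 + C2*erf(sqrt(10)*b/10)


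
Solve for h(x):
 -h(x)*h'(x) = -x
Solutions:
 h(x) = -sqrt(C1 + x^2)
 h(x) = sqrt(C1 + x^2)


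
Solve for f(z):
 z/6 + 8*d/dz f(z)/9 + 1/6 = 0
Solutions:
 f(z) = C1 - 3*z^2/32 - 3*z/16


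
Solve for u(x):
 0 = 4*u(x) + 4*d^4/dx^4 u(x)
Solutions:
 u(x) = (C1*sin(sqrt(2)*x/2) + C2*cos(sqrt(2)*x/2))*exp(-sqrt(2)*x/2) + (C3*sin(sqrt(2)*x/2) + C4*cos(sqrt(2)*x/2))*exp(sqrt(2)*x/2)


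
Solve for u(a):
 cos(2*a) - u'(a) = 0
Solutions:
 u(a) = C1 + sin(2*a)/2


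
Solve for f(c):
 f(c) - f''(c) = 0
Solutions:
 f(c) = C1*exp(-c) + C2*exp(c)


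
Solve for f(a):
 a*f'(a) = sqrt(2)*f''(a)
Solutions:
 f(a) = C1 + C2*erfi(2^(1/4)*a/2)


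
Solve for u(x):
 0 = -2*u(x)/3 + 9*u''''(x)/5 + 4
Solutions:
 u(x) = C1*exp(-30^(1/4)*x/3) + C2*exp(30^(1/4)*x/3) + C3*sin(30^(1/4)*x/3) + C4*cos(30^(1/4)*x/3) + 6


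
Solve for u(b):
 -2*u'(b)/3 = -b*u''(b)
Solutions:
 u(b) = C1 + C2*b^(5/3)


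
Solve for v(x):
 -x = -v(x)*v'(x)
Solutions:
 v(x) = -sqrt(C1 + x^2)
 v(x) = sqrt(C1 + x^2)


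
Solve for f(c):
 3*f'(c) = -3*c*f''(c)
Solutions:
 f(c) = C1 + C2*log(c)


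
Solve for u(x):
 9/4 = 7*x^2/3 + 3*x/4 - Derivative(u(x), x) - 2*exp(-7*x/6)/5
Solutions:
 u(x) = C1 + 7*x^3/9 + 3*x^2/8 - 9*x/4 + 12*exp(-7*x/6)/35


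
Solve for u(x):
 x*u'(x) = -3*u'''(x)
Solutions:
 u(x) = C1 + Integral(C2*airyai(-3^(2/3)*x/3) + C3*airybi(-3^(2/3)*x/3), x)


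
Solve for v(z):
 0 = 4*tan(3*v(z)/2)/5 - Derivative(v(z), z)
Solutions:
 v(z) = -2*asin(C1*exp(6*z/5))/3 + 2*pi/3
 v(z) = 2*asin(C1*exp(6*z/5))/3


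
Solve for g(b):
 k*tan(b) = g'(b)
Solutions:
 g(b) = C1 - k*log(cos(b))


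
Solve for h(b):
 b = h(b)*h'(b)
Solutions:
 h(b) = -sqrt(C1 + b^2)
 h(b) = sqrt(C1 + b^2)


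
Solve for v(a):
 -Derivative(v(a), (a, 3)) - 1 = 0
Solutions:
 v(a) = C1 + C2*a + C3*a^2 - a^3/6


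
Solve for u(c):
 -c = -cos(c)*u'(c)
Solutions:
 u(c) = C1 + Integral(c/cos(c), c)


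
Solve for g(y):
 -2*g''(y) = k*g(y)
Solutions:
 g(y) = C1*exp(-sqrt(2)*y*sqrt(-k)/2) + C2*exp(sqrt(2)*y*sqrt(-k)/2)


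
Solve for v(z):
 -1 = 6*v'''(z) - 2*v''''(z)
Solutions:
 v(z) = C1 + C2*z + C3*z^2 + C4*exp(3*z) - z^3/36


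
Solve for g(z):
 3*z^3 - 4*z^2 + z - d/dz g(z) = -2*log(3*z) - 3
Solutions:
 g(z) = C1 + 3*z^4/4 - 4*z^3/3 + z^2/2 + 2*z*log(z) + z + z*log(9)


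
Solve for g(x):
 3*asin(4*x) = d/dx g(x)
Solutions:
 g(x) = C1 + 3*x*asin(4*x) + 3*sqrt(1 - 16*x^2)/4


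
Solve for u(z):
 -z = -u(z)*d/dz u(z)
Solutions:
 u(z) = -sqrt(C1 + z^2)
 u(z) = sqrt(C1 + z^2)


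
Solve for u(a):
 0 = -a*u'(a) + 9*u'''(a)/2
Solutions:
 u(a) = C1 + Integral(C2*airyai(6^(1/3)*a/3) + C3*airybi(6^(1/3)*a/3), a)


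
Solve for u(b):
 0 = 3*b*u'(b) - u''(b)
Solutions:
 u(b) = C1 + C2*erfi(sqrt(6)*b/2)


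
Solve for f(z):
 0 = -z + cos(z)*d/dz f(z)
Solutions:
 f(z) = C1 + Integral(z/cos(z), z)


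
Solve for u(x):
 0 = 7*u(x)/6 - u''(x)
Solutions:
 u(x) = C1*exp(-sqrt(42)*x/6) + C2*exp(sqrt(42)*x/6)


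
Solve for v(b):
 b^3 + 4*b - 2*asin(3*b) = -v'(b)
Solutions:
 v(b) = C1 - b^4/4 - 2*b^2 + 2*b*asin(3*b) + 2*sqrt(1 - 9*b^2)/3


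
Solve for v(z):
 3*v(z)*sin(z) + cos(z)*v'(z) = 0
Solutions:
 v(z) = C1*cos(z)^3


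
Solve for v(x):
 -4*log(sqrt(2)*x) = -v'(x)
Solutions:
 v(x) = C1 + 4*x*log(x) - 4*x + x*log(4)


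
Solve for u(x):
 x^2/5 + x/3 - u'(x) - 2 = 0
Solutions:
 u(x) = C1 + x^3/15 + x^2/6 - 2*x


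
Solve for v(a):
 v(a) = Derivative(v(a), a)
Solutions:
 v(a) = C1*exp(a)


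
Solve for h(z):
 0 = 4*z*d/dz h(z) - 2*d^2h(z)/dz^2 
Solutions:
 h(z) = C1 + C2*erfi(z)


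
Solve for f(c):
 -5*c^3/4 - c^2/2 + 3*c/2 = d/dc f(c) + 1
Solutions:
 f(c) = C1 - 5*c^4/16 - c^3/6 + 3*c^2/4 - c


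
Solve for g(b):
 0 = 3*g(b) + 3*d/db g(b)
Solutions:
 g(b) = C1*exp(-b)


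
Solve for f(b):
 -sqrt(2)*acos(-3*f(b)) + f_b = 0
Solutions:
 Integral(1/acos(-3*_y), (_y, f(b))) = C1 + sqrt(2)*b


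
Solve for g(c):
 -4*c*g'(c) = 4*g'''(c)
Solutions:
 g(c) = C1 + Integral(C2*airyai(-c) + C3*airybi(-c), c)


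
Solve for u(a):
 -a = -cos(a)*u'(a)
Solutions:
 u(a) = C1 + Integral(a/cos(a), a)


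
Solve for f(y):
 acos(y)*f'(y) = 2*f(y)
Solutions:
 f(y) = C1*exp(2*Integral(1/acos(y), y))


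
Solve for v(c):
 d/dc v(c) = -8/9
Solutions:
 v(c) = C1 - 8*c/9


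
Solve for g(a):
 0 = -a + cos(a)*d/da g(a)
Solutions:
 g(a) = C1 + Integral(a/cos(a), a)


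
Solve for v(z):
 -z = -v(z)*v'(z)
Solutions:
 v(z) = -sqrt(C1 + z^2)
 v(z) = sqrt(C1 + z^2)


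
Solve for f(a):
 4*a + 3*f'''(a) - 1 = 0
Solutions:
 f(a) = C1 + C2*a + C3*a^2 - a^4/18 + a^3/18


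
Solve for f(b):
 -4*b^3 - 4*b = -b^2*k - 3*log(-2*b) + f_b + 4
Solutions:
 f(b) = C1 - b^4 + b^3*k/3 - 2*b^2 + 3*b*log(-b) + b*(-7 + 3*log(2))


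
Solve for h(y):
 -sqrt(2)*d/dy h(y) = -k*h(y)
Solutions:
 h(y) = C1*exp(sqrt(2)*k*y/2)


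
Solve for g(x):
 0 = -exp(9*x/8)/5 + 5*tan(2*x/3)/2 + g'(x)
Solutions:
 g(x) = C1 + 8*exp(9*x/8)/45 + 15*log(cos(2*x/3))/4


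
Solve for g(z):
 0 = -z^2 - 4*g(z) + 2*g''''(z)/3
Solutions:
 g(z) = C1*exp(-6^(1/4)*z) + C2*exp(6^(1/4)*z) + C3*sin(6^(1/4)*z) + C4*cos(6^(1/4)*z) - z^2/4


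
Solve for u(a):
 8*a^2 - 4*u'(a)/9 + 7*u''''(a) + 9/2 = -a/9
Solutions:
 u(a) = C1 + C4*exp(147^(1/3)*2^(2/3)*a/21) + 6*a^3 + a^2/8 + 81*a/8 + (C2*sin(14^(2/3)*3^(5/6)*a/42) + C3*cos(14^(2/3)*3^(5/6)*a/42))*exp(-147^(1/3)*2^(2/3)*a/42)


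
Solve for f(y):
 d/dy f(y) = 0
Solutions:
 f(y) = C1


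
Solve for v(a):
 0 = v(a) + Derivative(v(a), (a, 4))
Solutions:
 v(a) = (C1*sin(sqrt(2)*a/2) + C2*cos(sqrt(2)*a/2))*exp(-sqrt(2)*a/2) + (C3*sin(sqrt(2)*a/2) + C4*cos(sqrt(2)*a/2))*exp(sqrt(2)*a/2)


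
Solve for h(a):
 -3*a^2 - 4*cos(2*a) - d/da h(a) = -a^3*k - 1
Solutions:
 h(a) = C1 + a^4*k/4 - a^3 + a - 2*sin(2*a)


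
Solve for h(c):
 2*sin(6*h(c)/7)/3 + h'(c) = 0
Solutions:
 2*c/3 + 7*log(cos(6*h(c)/7) - 1)/12 - 7*log(cos(6*h(c)/7) + 1)/12 = C1


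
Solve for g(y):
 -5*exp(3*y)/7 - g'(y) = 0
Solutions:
 g(y) = C1 - 5*exp(3*y)/21


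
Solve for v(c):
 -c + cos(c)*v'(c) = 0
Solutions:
 v(c) = C1 + Integral(c/cos(c), c)


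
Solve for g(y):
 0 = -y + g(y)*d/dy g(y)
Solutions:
 g(y) = -sqrt(C1 + y^2)
 g(y) = sqrt(C1 + y^2)


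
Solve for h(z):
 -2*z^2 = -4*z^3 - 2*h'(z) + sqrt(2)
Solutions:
 h(z) = C1 - z^4/2 + z^3/3 + sqrt(2)*z/2


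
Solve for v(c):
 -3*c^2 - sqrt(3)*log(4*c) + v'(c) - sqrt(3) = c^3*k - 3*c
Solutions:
 v(c) = C1 + c^4*k/4 + c^3 - 3*c^2/2 + sqrt(3)*c*log(c) + 2*sqrt(3)*c*log(2)


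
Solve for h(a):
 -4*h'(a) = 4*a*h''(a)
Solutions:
 h(a) = C1 + C2*log(a)


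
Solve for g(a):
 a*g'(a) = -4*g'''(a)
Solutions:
 g(a) = C1 + Integral(C2*airyai(-2^(1/3)*a/2) + C3*airybi(-2^(1/3)*a/2), a)


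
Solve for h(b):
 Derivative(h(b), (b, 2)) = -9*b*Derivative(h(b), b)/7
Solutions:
 h(b) = C1 + C2*erf(3*sqrt(14)*b/14)


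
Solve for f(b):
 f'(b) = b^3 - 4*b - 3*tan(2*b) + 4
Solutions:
 f(b) = C1 + b^4/4 - 2*b^2 + 4*b + 3*log(cos(2*b))/2


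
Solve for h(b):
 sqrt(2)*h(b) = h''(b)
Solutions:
 h(b) = C1*exp(-2^(1/4)*b) + C2*exp(2^(1/4)*b)


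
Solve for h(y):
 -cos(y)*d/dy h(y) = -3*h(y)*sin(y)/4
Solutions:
 h(y) = C1/cos(y)^(3/4)


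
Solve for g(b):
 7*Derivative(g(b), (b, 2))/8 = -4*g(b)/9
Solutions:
 g(b) = C1*sin(4*sqrt(14)*b/21) + C2*cos(4*sqrt(14)*b/21)


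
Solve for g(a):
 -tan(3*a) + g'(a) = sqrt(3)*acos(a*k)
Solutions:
 g(a) = C1 + sqrt(3)*Piecewise((a*acos(a*k) - sqrt(-a^2*k^2 + 1)/k, Ne(k, 0)), (pi*a/2, True)) - log(cos(3*a))/3


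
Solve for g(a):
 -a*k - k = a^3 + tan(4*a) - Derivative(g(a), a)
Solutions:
 g(a) = C1 + a^4/4 + a^2*k/2 + a*k - log(cos(4*a))/4


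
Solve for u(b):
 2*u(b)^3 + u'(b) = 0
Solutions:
 u(b) = -sqrt(2)*sqrt(-1/(C1 - 2*b))/2
 u(b) = sqrt(2)*sqrt(-1/(C1 - 2*b))/2


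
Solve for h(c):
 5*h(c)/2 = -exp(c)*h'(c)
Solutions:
 h(c) = C1*exp(5*exp(-c)/2)


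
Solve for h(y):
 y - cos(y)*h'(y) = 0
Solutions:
 h(y) = C1 + Integral(y/cos(y), y)


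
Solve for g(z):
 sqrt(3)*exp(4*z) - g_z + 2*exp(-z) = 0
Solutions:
 g(z) = C1 + sqrt(3)*exp(4*z)/4 - 2*exp(-z)


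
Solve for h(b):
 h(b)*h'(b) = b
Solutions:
 h(b) = -sqrt(C1 + b^2)
 h(b) = sqrt(C1 + b^2)


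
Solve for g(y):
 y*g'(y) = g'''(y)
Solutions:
 g(y) = C1 + Integral(C2*airyai(y) + C3*airybi(y), y)


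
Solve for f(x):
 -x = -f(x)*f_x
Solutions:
 f(x) = -sqrt(C1 + x^2)
 f(x) = sqrt(C1 + x^2)


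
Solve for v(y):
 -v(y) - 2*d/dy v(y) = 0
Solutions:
 v(y) = C1*exp(-y/2)


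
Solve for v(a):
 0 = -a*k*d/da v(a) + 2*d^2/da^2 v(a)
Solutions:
 v(a) = Piecewise((-sqrt(pi)*C1*erf(a*sqrt(-k)/2)/sqrt(-k) - C2, (k > 0) | (k < 0)), (-C1*a - C2, True))


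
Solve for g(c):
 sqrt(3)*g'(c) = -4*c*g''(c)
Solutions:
 g(c) = C1 + C2*c^(1 - sqrt(3)/4)


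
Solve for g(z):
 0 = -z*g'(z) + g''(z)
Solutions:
 g(z) = C1 + C2*erfi(sqrt(2)*z/2)


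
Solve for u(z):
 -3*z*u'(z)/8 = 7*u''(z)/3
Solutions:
 u(z) = C1 + C2*erf(3*sqrt(7)*z/28)


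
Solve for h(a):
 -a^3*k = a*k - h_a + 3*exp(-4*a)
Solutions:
 h(a) = C1 + a^4*k/4 + a^2*k/2 - 3*exp(-4*a)/4


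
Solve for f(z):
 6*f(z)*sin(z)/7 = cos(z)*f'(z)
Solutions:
 f(z) = C1/cos(z)^(6/7)


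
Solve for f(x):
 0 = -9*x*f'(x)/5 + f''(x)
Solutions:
 f(x) = C1 + C2*erfi(3*sqrt(10)*x/10)


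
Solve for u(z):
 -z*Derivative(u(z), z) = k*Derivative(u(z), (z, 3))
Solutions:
 u(z) = C1 + Integral(C2*airyai(z*(-1/k)^(1/3)) + C3*airybi(z*(-1/k)^(1/3)), z)


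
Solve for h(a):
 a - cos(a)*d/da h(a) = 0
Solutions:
 h(a) = C1 + Integral(a/cos(a), a)


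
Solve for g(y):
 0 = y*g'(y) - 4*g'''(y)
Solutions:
 g(y) = C1 + Integral(C2*airyai(2^(1/3)*y/2) + C3*airybi(2^(1/3)*y/2), y)


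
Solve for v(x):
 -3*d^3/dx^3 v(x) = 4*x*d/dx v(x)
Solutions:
 v(x) = C1 + Integral(C2*airyai(-6^(2/3)*x/3) + C3*airybi(-6^(2/3)*x/3), x)


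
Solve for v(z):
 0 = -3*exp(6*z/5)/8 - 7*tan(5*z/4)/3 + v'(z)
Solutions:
 v(z) = C1 + 5*exp(6*z/5)/16 - 28*log(cos(5*z/4))/15


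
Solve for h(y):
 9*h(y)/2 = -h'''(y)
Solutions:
 h(y) = C3*exp(-6^(2/3)*y/2) + (C1*sin(3*2^(2/3)*3^(1/6)*y/4) + C2*cos(3*2^(2/3)*3^(1/6)*y/4))*exp(6^(2/3)*y/4)


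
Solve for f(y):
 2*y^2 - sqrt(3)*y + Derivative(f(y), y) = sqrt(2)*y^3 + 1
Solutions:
 f(y) = C1 + sqrt(2)*y^4/4 - 2*y^3/3 + sqrt(3)*y^2/2 + y


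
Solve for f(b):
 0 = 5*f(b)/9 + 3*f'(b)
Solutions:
 f(b) = C1*exp(-5*b/27)


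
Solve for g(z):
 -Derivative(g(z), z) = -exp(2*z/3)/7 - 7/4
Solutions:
 g(z) = C1 + 7*z/4 + 3*exp(2*z/3)/14


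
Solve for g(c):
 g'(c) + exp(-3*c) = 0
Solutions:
 g(c) = C1 + exp(-3*c)/3


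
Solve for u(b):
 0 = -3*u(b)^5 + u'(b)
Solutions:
 u(b) = -(-1/(C1 + 12*b))^(1/4)
 u(b) = (-1/(C1 + 12*b))^(1/4)
 u(b) = -I*(-1/(C1 + 12*b))^(1/4)
 u(b) = I*(-1/(C1 + 12*b))^(1/4)


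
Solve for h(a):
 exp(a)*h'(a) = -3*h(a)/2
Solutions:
 h(a) = C1*exp(3*exp(-a)/2)


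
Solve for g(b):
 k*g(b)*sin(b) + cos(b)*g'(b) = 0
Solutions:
 g(b) = C1*exp(k*log(cos(b)))


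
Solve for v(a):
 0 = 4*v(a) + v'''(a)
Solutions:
 v(a) = C3*exp(-2^(2/3)*a) + (C1*sin(2^(2/3)*sqrt(3)*a/2) + C2*cos(2^(2/3)*sqrt(3)*a/2))*exp(2^(2/3)*a/2)


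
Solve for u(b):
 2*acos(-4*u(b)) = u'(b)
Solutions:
 Integral(1/acos(-4*_y), (_y, u(b))) = C1 + 2*b


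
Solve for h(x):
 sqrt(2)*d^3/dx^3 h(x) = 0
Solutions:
 h(x) = C1 + C2*x + C3*x^2


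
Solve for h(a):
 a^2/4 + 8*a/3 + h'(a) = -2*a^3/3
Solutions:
 h(a) = C1 - a^4/6 - a^3/12 - 4*a^2/3


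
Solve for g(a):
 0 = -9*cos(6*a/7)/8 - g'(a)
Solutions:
 g(a) = C1 - 21*sin(6*a/7)/16


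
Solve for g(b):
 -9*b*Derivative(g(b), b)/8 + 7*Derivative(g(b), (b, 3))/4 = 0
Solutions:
 g(b) = C1 + Integral(C2*airyai(42^(2/3)*b/14) + C3*airybi(42^(2/3)*b/14), b)


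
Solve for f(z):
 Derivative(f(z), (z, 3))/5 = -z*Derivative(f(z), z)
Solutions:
 f(z) = C1 + Integral(C2*airyai(-5^(1/3)*z) + C3*airybi(-5^(1/3)*z), z)


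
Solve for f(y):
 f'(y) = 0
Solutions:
 f(y) = C1


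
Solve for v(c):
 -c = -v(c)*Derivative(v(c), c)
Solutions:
 v(c) = -sqrt(C1 + c^2)
 v(c) = sqrt(C1 + c^2)


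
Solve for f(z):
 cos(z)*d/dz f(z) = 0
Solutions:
 f(z) = C1


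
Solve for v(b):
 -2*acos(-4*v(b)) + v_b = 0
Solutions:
 Integral(1/acos(-4*_y), (_y, v(b))) = C1 + 2*b


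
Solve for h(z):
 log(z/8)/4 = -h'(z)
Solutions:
 h(z) = C1 - z*log(z)/4 + z/4 + 3*z*log(2)/4


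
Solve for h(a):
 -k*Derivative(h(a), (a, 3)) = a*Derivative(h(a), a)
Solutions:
 h(a) = C1 + Integral(C2*airyai(a*(-1/k)^(1/3)) + C3*airybi(a*(-1/k)^(1/3)), a)


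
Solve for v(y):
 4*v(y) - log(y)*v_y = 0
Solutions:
 v(y) = C1*exp(4*li(y))


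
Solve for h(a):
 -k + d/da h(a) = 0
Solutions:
 h(a) = C1 + a*k


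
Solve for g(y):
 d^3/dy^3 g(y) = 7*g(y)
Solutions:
 g(y) = C3*exp(7^(1/3)*y) + (C1*sin(sqrt(3)*7^(1/3)*y/2) + C2*cos(sqrt(3)*7^(1/3)*y/2))*exp(-7^(1/3)*y/2)


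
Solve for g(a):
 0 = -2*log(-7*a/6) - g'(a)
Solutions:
 g(a) = C1 - 2*a*log(-a) + 2*a*(-log(7) + 1 + log(6))


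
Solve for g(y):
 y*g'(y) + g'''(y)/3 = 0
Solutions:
 g(y) = C1 + Integral(C2*airyai(-3^(1/3)*y) + C3*airybi(-3^(1/3)*y), y)


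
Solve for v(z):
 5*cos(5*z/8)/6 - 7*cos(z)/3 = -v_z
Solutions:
 v(z) = C1 - 4*sin(5*z/8)/3 + 7*sin(z)/3


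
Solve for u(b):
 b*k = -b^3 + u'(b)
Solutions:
 u(b) = C1 + b^4/4 + b^2*k/2


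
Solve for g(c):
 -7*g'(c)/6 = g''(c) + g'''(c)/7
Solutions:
 g(c) = C1 + C2*exp(7*c*(-3 + sqrt(3))/6) + C3*exp(-7*c*(sqrt(3) + 3)/6)


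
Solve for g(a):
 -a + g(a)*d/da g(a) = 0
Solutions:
 g(a) = -sqrt(C1 + a^2)
 g(a) = sqrt(C1 + a^2)


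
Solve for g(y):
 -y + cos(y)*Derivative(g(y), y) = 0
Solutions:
 g(y) = C1 + Integral(y/cos(y), y)


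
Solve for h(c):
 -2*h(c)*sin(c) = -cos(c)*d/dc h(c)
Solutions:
 h(c) = C1/cos(c)^2


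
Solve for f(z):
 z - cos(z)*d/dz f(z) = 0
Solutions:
 f(z) = C1 + Integral(z/cos(z), z)


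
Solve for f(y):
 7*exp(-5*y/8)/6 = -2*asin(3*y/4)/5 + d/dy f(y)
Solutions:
 f(y) = C1 + 2*y*asin(3*y/4)/5 + 2*sqrt(16 - 9*y^2)/15 - 28*exp(-5*y/8)/15


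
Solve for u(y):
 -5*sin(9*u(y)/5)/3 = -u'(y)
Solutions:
 -5*y/3 + 5*log(cos(9*u(y)/5) - 1)/18 - 5*log(cos(9*u(y)/5) + 1)/18 = C1


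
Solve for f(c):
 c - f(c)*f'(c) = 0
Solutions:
 f(c) = -sqrt(C1 + c^2)
 f(c) = sqrt(C1 + c^2)


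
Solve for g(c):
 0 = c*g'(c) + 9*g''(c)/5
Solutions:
 g(c) = C1 + C2*erf(sqrt(10)*c/6)


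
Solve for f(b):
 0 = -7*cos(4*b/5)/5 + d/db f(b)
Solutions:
 f(b) = C1 + 7*sin(4*b/5)/4


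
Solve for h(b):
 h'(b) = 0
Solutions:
 h(b) = C1


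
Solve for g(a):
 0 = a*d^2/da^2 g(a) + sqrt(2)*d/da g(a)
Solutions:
 g(a) = C1 + C2*a^(1 - sqrt(2))


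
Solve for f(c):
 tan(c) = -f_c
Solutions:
 f(c) = C1 + log(cos(c))


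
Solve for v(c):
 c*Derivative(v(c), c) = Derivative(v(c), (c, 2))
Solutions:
 v(c) = C1 + C2*erfi(sqrt(2)*c/2)


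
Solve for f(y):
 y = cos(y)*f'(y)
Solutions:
 f(y) = C1 + Integral(y/cos(y), y)


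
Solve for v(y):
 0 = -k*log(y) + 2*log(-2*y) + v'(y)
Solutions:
 v(y) = C1 + y*(k - 2)*log(y) + y*(-k - 2*log(2) + 2 - 2*I*pi)


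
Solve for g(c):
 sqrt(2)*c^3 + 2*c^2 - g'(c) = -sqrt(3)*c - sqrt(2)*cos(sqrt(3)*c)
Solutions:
 g(c) = C1 + sqrt(2)*c^4/4 + 2*c^3/3 + sqrt(3)*c^2/2 + sqrt(6)*sin(sqrt(3)*c)/3


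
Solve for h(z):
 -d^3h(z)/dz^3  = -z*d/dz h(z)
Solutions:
 h(z) = C1 + Integral(C2*airyai(z) + C3*airybi(z), z)


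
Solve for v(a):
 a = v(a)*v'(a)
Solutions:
 v(a) = -sqrt(C1 + a^2)
 v(a) = sqrt(C1 + a^2)


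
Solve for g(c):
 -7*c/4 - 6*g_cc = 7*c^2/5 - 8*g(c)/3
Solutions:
 g(c) = C1*exp(-2*c/3) + C2*exp(2*c/3) + 21*c^2/40 + 21*c/32 + 189/80


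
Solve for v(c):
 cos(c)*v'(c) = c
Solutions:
 v(c) = C1 + Integral(c/cos(c), c)


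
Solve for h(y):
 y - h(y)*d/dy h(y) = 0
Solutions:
 h(y) = -sqrt(C1 + y^2)
 h(y) = sqrt(C1 + y^2)


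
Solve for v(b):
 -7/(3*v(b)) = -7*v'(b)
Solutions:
 v(b) = -sqrt(C1 + 6*b)/3
 v(b) = sqrt(C1 + 6*b)/3


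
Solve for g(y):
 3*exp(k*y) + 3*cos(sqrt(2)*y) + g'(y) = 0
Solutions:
 g(y) = C1 - 3*sqrt(2)*sin(sqrt(2)*y)/2 - 3*exp(k*y)/k


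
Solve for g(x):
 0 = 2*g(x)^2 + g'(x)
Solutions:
 g(x) = 1/(C1 + 2*x)


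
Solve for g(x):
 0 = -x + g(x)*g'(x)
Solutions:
 g(x) = -sqrt(C1 + x^2)
 g(x) = sqrt(C1 + x^2)


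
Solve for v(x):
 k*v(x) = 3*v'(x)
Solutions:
 v(x) = C1*exp(k*x/3)


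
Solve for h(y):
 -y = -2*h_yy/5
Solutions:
 h(y) = C1 + C2*y + 5*y^3/12


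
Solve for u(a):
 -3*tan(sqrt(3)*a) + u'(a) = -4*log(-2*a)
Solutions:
 u(a) = C1 - 4*a*log(-a) - 4*a*log(2) + 4*a - sqrt(3)*log(cos(sqrt(3)*a))


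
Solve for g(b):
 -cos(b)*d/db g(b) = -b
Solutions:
 g(b) = C1 + Integral(b/cos(b), b)


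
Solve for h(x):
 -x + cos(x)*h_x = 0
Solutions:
 h(x) = C1 + Integral(x/cos(x), x)


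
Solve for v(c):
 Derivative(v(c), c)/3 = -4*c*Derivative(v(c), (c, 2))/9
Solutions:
 v(c) = C1 + C2*c^(1/4)


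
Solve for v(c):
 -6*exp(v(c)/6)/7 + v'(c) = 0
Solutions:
 v(c) = 6*log(-1/(C1 + 6*c)) + 6*log(42)


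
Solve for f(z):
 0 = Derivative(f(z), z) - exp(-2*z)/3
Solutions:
 f(z) = C1 - exp(-2*z)/6


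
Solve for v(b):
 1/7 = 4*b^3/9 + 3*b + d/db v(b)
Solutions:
 v(b) = C1 - b^4/9 - 3*b^2/2 + b/7


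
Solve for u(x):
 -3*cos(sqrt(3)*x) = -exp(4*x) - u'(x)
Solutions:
 u(x) = C1 - exp(4*x)/4 + sqrt(3)*sin(sqrt(3)*x)


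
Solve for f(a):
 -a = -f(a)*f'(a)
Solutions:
 f(a) = -sqrt(C1 + a^2)
 f(a) = sqrt(C1 + a^2)


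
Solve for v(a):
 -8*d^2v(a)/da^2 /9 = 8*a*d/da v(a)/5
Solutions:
 v(a) = C1 + C2*erf(3*sqrt(10)*a/10)


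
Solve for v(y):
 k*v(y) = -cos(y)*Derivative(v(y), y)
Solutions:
 v(y) = C1*exp(k*(log(sin(y) - 1) - log(sin(y) + 1))/2)


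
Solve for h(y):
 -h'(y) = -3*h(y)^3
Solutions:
 h(y) = -sqrt(2)*sqrt(-1/(C1 + 3*y))/2
 h(y) = sqrt(2)*sqrt(-1/(C1 + 3*y))/2


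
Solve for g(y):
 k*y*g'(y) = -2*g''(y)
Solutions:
 g(y) = Piecewise((-sqrt(pi)*C1*erf(sqrt(k)*y/2)/sqrt(k) - C2, (k > 0) | (k < 0)), (-C1*y - C2, True))


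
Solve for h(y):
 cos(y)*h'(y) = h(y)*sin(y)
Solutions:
 h(y) = C1/cos(y)


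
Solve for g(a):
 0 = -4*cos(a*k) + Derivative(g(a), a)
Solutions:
 g(a) = C1 + 4*sin(a*k)/k


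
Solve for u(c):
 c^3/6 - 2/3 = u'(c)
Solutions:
 u(c) = C1 + c^4/24 - 2*c/3


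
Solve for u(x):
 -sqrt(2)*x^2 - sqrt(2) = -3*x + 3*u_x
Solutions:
 u(x) = C1 - sqrt(2)*x^3/9 + x^2/2 - sqrt(2)*x/3


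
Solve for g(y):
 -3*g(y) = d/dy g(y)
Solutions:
 g(y) = C1*exp(-3*y)


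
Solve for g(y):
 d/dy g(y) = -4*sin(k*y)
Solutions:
 g(y) = C1 + 4*cos(k*y)/k


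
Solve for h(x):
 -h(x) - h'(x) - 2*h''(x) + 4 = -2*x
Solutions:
 h(x) = 2*x + (C1*sin(sqrt(7)*x/4) + C2*cos(sqrt(7)*x/4))*exp(-x/4) + 2


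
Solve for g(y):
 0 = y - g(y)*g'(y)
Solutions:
 g(y) = -sqrt(C1 + y^2)
 g(y) = sqrt(C1 + y^2)


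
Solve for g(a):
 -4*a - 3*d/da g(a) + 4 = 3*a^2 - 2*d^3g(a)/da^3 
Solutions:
 g(a) = C1 + C2*exp(-sqrt(6)*a/2) + C3*exp(sqrt(6)*a/2) - a^3/3 - 2*a^2/3


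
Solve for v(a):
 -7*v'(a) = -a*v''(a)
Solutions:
 v(a) = C1 + C2*a^8


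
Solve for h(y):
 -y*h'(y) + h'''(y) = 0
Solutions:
 h(y) = C1 + Integral(C2*airyai(y) + C3*airybi(y), y)


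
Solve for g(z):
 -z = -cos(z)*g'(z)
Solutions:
 g(z) = C1 + Integral(z/cos(z), z)


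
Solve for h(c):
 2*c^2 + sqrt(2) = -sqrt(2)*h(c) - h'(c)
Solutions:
 h(c) = C1*exp(-sqrt(2)*c) - sqrt(2)*c^2 + 2*c - sqrt(2) - 1
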